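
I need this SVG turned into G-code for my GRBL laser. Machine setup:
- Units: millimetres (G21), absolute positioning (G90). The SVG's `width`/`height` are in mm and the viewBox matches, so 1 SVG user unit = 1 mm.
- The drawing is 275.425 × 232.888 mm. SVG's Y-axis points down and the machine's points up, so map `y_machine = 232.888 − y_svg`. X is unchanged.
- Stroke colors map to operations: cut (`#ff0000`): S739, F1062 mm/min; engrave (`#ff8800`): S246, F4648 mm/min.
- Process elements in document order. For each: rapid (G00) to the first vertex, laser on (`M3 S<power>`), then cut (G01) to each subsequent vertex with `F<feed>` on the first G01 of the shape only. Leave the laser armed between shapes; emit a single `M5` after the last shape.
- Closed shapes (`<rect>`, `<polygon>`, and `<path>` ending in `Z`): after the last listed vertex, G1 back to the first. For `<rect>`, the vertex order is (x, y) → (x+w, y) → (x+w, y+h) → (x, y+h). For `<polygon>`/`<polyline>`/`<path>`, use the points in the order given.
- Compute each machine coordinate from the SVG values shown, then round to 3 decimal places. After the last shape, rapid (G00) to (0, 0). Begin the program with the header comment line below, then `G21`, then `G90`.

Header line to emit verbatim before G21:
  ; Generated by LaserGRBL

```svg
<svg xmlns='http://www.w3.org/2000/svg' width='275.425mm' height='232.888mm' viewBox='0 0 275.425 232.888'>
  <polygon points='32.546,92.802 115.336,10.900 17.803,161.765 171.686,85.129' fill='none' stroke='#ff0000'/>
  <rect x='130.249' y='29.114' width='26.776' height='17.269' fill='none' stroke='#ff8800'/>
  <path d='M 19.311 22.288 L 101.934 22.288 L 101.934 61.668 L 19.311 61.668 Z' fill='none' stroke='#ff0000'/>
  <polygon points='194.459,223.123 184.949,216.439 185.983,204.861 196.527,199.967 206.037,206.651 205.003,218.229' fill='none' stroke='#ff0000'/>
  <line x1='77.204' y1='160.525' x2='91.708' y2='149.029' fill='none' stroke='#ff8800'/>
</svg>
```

viewBox `0 0 275.425 232.888` with mm width/height → 1 unit = 1 mm. Flip: y_m = 232.888 − y_svg.

**Shape 1** — `<polygon>` closed polygon, stroke `#ff0000` → cut (S739, F1062). Machine vertices: (32.546,140.086) → (115.336,221.988) → (17.803,71.123) → (171.686,147.759) → (32.546,140.086). Closed: final G1 returns to the first vertex.

**Shape 2** — `<rect>` rectangle, stroke `#ff8800` → engrave (S246, F4648). Machine vertices: (130.249,203.774) → (157.025,203.774) → (157.025,186.505) → (130.249,186.505) → (130.249,203.774). Closed: final G1 returns to the first vertex.

**Shape 3** — `<path>` rectangle, stroke `#ff0000` → cut (S739, F1062). Machine vertices: (19.311,210.600) → (101.934,210.600) → (101.934,171.220) → (19.311,171.220) → (19.311,210.600). Closed: final G1 returns to the first vertex.

**Shape 4** — `<polygon>` regular polygon, stroke `#ff0000` → cut (S739, F1062). Machine vertices: (194.459,9.765) → (184.949,16.449) → (185.983,28.027) → (196.527,32.921) → (206.037,26.237) → (205.003,14.659) → (194.459,9.765). Closed: final G1 returns to the first vertex.

**Shape 5** — `<line>` line segment, stroke `#ff8800` → engrave (S246, F4648). Machine vertices: (77.204,72.363) → (91.708,83.859). Open path.

; Generated by LaserGRBL
G21
G90
G00 X32.546 Y140.086
M3 S739
G01 X115.336 Y221.988 F1062
G01 X17.803 Y71.123
G01 X171.686 Y147.759
G01 X32.546 Y140.086
G00 X130.249 Y203.774
M3 S246
G01 X157.025 Y203.774 F4648
G01 X157.025 Y186.505
G01 X130.249 Y186.505
G01 X130.249 Y203.774
G00 X19.311 Y210.600
M3 S739
G01 X101.934 Y210.600 F1062
G01 X101.934 Y171.220
G01 X19.311 Y171.220
G01 X19.311 Y210.600
G00 X194.459 Y9.765
M3 S739
G01 X184.949 Y16.449 F1062
G01 X185.983 Y28.027
G01 X196.527 Y32.921
G01 X206.037 Y26.237
G01 X205.003 Y14.659
G01 X194.459 Y9.765
G00 X77.204 Y72.363
M3 S246
G01 X91.708 Y83.859 F4648
M5
G00 X0.000 Y0.000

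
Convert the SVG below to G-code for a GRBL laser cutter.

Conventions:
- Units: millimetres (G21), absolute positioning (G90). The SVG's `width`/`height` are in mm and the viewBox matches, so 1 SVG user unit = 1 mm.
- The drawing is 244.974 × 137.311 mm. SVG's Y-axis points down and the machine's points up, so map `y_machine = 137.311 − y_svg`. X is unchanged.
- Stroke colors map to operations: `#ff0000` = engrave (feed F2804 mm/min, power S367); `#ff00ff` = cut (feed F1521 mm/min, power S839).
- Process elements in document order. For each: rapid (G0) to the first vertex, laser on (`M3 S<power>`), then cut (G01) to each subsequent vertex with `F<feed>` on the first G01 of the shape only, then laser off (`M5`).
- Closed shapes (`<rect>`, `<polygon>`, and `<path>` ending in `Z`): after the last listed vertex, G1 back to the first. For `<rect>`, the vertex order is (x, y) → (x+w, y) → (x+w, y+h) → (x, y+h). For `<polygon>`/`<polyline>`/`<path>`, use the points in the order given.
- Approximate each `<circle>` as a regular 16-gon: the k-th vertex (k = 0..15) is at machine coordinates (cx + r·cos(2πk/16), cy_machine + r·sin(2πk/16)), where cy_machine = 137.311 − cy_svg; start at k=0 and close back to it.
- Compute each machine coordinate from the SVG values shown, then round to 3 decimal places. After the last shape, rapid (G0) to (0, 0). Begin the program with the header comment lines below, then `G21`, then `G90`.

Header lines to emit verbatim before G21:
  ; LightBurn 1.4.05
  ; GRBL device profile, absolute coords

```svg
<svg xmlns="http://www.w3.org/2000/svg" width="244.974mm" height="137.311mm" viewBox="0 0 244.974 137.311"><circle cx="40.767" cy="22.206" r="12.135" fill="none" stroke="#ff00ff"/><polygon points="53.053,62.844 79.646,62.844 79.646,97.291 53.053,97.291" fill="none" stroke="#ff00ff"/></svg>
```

; LightBurn 1.4.05
; GRBL device profile, absolute coords
G21
G90
G0 X52.902 Y115.105
M3 S839
G01 X51.978 Y119.749 F1521
G01 X49.348 Y123.686
G01 X45.411 Y126.316
G01 X40.767 Y127.240
G01 X36.123 Y126.316
G01 X32.186 Y123.686
G01 X29.556 Y119.749
G01 X28.632 Y115.105
G01 X29.556 Y110.461
G01 X32.186 Y106.524
G01 X36.123 Y103.894
G01 X40.767 Y102.970
G01 X45.411 Y103.894
G01 X49.348 Y106.524
G01 X51.978 Y110.461
G01 X52.902 Y115.105
M5
G0 X53.053 Y74.467
M3 S839
G01 X79.646 Y74.467 F1521
G01 X79.646 Y40.020
G01 X53.053 Y40.020
G01 X53.053 Y74.467
M5
G0 X0.000 Y0.000

viewBox `0 0 244.974 137.311` with mm width/height → 1 unit = 1 mm. Flip: y_m = 137.311 − y_svg.

**Shape 1** — `<circle>` circle, stroke `#ff00ff` → cut (S839, F1521). Machine vertices: (52.902,115.105) → (51.978,119.749) → (49.348,123.686) → (45.411,126.316) → (40.767,127.240) → (36.123,126.316) → (32.186,123.686) → (29.556,119.749) → (28.632,115.105) → (29.556,110.461) → (32.186,106.524) → (36.123,103.894) → (40.767,102.970) → (45.411,103.894) → (49.348,106.524) → (51.978,110.461) → (52.902,115.105). Closed: final G1 returns to the first vertex.

**Shape 2** — `<polygon>` rectangle, stroke `#ff00ff` → cut (S839, F1521). Machine vertices: (53.053,74.467) → (79.646,74.467) → (79.646,40.020) → (53.053,40.020) → (53.053,74.467). Closed: final G1 returns to the first vertex.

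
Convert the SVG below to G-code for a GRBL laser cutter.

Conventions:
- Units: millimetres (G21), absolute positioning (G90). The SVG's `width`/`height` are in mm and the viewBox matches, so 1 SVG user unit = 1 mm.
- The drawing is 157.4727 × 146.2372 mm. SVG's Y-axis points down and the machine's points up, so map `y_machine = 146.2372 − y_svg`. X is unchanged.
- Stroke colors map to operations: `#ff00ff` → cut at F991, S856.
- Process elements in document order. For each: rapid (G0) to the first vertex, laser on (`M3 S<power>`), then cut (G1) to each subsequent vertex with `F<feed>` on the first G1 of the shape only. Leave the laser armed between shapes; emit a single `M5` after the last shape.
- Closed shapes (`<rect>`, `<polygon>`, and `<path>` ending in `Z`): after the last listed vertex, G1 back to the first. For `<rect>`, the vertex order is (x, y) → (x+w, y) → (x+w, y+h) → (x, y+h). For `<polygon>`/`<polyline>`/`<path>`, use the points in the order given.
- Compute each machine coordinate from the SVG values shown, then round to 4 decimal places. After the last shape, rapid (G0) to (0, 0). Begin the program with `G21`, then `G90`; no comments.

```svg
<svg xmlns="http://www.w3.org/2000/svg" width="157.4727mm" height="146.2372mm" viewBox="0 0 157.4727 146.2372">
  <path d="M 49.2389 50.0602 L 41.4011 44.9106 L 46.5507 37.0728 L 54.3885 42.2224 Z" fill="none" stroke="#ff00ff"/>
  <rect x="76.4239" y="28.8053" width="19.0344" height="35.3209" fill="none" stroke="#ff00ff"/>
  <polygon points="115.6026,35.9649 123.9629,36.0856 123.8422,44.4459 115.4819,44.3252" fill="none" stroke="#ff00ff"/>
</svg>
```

G21
G90
G0 X49.2389 Y96.1770
M3 S856
G1 X41.4011 Y101.3266 F991
G1 X46.5507 Y109.1644
G1 X54.3885 Y104.0148
G1 X49.2389 Y96.1770
G0 X76.4239 Y117.4319
M3 S856
G1 X95.4583 Y117.4319 F991
G1 X95.4583 Y82.1110
G1 X76.4239 Y82.1110
G1 X76.4239 Y117.4319
G0 X115.6026 Y110.2723
M3 S856
G1 X123.9629 Y110.1516 F991
G1 X123.8422 Y101.7913
G1 X115.4819 Y101.9120
G1 X115.6026 Y110.2723
M5
G0 X0.0000 Y0.0000

Since the viewBox matches the mm dimensions, user units are millimetres directly. The only transform is the Y-flip y_m = 146.2372 − y_svg.

Shape 1 is a regular polygon drawn with `<path>`. Its stroke #ff00ff means cut at S856, F991. After flipping Y the toolpath is (49.2389,96.1770) → (41.4011,101.3266) → (46.5507,109.1644) → (54.3885,104.0148) → (49.2389,96.1770), returning to the start.

Shape 2 is a rectangle drawn with `<rect>`. Its stroke #ff00ff means cut at S856, F991. After flipping Y the toolpath is (76.4239,117.4319) → (95.4583,117.4319) → (95.4583,82.1110) → (76.4239,82.1110) → (76.4239,117.4319), returning to the start.

Shape 3 is a regular polygon drawn with `<polygon>`. Its stroke #ff00ff means cut at S856, F991. After flipping Y the toolpath is (115.6026,110.2723) → (123.9629,110.1516) → (123.8422,101.7913) → (115.4819,101.9120) → (115.6026,110.2723), returning to the start.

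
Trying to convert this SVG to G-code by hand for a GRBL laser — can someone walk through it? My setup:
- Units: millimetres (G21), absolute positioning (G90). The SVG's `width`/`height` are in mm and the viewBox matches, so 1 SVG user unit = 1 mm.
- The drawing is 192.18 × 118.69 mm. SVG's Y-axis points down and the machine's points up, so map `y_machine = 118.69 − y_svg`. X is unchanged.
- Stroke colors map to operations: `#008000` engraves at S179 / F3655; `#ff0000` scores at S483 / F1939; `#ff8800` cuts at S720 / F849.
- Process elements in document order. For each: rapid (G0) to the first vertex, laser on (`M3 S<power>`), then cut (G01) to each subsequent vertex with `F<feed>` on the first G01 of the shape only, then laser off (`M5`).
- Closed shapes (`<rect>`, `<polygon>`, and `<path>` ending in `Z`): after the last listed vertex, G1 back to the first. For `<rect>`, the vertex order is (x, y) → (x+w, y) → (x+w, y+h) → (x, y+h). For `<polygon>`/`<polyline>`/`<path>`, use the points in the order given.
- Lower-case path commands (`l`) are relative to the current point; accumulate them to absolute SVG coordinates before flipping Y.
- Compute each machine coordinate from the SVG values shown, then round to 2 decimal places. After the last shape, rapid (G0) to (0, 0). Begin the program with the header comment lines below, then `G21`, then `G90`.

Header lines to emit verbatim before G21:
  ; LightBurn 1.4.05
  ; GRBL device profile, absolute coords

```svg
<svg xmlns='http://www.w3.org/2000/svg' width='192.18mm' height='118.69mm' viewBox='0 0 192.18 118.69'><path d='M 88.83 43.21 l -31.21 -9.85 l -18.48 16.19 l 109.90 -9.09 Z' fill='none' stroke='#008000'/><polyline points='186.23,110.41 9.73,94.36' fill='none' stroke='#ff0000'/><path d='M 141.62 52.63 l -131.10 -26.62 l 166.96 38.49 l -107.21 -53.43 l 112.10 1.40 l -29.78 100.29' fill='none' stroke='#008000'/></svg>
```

viewBox `0 0 192.18 118.69` with mm width/height → 1 unit = 1 mm. Flip: y_m = 118.69 − y_svg.

**Shape 1** — `<path>` closed polygon, stroke `#008000` → engrave (S179, F3655). Machine vertices: (88.83,75.48) → (57.62,85.33) → (39.14,69.14) → (149.04,78.23) → (88.83,75.48). Closed: final G1 returns to the first vertex.

**Shape 2** — `<polyline>` line segment, stroke `#ff0000` → score (S483, F1939). Machine vertices: (186.23,8.28) → (9.73,24.33). Open path.

**Shape 3** — `<path>` open polyline, stroke `#008000` → engrave (S179, F3655). Machine vertices: (141.62,66.06) → (10.52,92.68) → (177.48,54.19) → (70.27,107.62) → (182.37,106.22) → (152.59,5.93). Open path.

; LightBurn 1.4.05
; GRBL device profile, absolute coords
G21
G90
G0 X88.83 Y75.48
M3 S179
G01 X57.62 Y85.33 F3655
G01 X39.14 Y69.14
G01 X149.04 Y78.23
G01 X88.83 Y75.48
M5
G0 X186.23 Y8.28
M3 S483
G01 X9.73 Y24.33 F1939
M5
G0 X141.62 Y66.06
M3 S179
G01 X10.52 Y92.68 F3655
G01 X177.48 Y54.19
G01 X70.27 Y107.62
G01 X182.37 Y106.22
G01 X152.59 Y5.93
M5
G0 X0.00 Y0.00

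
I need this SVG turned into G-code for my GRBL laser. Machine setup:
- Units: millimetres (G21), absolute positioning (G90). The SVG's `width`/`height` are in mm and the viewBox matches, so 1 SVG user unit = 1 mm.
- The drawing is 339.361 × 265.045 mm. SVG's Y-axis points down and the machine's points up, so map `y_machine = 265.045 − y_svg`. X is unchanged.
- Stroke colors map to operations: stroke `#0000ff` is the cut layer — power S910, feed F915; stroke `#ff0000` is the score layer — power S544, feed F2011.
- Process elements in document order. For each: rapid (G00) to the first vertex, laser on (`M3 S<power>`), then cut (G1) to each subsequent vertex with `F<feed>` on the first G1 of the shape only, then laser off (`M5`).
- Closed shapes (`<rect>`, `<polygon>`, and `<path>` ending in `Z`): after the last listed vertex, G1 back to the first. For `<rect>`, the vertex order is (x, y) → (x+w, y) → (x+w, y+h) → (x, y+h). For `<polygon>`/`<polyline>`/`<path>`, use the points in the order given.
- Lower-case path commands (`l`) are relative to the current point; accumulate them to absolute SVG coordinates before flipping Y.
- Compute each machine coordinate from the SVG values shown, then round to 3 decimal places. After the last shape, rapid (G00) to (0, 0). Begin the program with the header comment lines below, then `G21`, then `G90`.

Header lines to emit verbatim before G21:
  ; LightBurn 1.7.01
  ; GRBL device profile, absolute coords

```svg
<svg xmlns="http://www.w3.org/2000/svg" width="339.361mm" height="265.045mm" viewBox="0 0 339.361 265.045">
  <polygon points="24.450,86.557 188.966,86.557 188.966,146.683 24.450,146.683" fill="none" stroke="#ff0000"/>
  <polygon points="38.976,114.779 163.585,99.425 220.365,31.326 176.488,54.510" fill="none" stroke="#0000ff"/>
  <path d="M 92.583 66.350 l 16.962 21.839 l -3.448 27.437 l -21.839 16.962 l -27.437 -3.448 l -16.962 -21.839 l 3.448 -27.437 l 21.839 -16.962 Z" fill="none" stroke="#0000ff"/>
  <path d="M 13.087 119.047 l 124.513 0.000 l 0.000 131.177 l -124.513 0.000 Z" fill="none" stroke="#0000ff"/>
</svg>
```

; LightBurn 1.7.01
; GRBL device profile, absolute coords
G21
G90
G00 X24.450 Y178.488
M3 S544
G1 X188.966 Y178.488 F2011
G1 X188.966 Y118.362
G1 X24.450 Y118.362
G1 X24.450 Y178.488
M5
G00 X38.976 Y150.266
M3 S910
G1 X163.585 Y165.620 F915
G1 X220.365 Y233.719
G1 X176.488 Y210.535
G1 X38.976 Y150.266
M5
G00 X92.583 Y198.695
M3 S910
G1 X109.545 Y176.856 F915
G1 X106.097 Y149.419
G1 X84.258 Y132.457
G1 X56.821 Y135.905
G1 X39.859 Y157.744
G1 X43.307 Y185.181
G1 X65.146 Y202.143
G1 X92.583 Y198.695
M5
G00 X13.087 Y145.998
M3 S910
G1 X137.600 Y145.998 F915
G1 X137.600 Y14.821
G1 X13.087 Y14.821
G1 X13.087 Y145.998
M5
G00 X0.000 Y0.000

1 u = 1 mm; y_m = 265.045 − y.

[1] `<polygon>` rectangle, #ff0000→score S544 F2011: (24.450,178.488) → (188.966,178.488) → (188.966,118.362) → (24.450,118.362) → (24.450,178.488) (closed)

[2] `<polygon>` closed polygon, #0000ff→cut S910 F915: (38.976,150.266) → (163.585,165.620) → (220.365,233.719) → (176.488,210.535) → (38.976,150.266) (closed)

[3] `<path>` regular polygon, #0000ff→cut S910 F915: (92.583,198.695) → (109.545,176.856) → (106.097,149.419) → (84.258,132.457) → (56.821,135.905) → (39.859,157.744) → (43.307,185.181) → (65.146,202.143) → (92.583,198.695) (closed)

[4] `<path>` rectangle, #0000ff→cut S910 F915: (13.087,145.998) → (137.600,145.998) → (137.600,14.821) → (13.087,14.821) → (13.087,145.998) (closed)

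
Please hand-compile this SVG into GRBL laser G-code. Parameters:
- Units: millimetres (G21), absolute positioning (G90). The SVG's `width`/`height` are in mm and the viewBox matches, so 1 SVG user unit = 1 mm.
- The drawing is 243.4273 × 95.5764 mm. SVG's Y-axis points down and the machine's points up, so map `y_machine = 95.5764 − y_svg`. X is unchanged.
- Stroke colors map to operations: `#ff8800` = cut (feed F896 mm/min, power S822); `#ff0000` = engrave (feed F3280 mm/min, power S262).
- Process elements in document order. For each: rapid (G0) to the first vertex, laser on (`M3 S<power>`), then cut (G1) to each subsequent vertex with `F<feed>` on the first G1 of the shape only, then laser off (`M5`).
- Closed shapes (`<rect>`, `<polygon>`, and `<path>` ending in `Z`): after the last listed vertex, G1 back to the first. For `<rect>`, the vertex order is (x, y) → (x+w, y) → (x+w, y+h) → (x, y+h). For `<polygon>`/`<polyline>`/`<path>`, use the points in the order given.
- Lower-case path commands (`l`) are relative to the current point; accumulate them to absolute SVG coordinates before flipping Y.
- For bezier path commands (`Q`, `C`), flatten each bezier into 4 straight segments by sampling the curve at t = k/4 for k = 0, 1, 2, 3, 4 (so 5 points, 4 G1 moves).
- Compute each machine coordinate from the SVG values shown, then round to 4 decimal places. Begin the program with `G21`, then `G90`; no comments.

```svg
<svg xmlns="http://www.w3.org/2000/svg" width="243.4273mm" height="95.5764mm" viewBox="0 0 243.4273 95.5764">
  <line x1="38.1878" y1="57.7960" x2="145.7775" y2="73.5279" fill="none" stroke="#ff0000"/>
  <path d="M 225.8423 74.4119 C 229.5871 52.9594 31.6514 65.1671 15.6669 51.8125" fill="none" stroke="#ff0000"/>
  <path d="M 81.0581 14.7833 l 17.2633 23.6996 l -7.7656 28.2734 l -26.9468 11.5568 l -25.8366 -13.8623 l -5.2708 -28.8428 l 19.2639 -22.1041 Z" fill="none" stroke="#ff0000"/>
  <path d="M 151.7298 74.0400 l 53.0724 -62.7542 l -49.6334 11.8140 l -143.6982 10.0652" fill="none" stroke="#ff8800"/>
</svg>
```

G21
G90
G0 X38.1878 Y37.7804
M3 S262
G1 X145.7775 Y22.0485 F3280
M5
G0 X225.8423 Y21.1645
M3 S262
G1 X196.8301 Y31.8679 F3280
G1 X128.1531 Y35.5009
G1 X55.7769 Y37.6155
G1 X15.6669 Y43.7639
M5
G0 X81.0581 Y80.7931
M3 S262
G1 X98.3214 Y57.0935 F3280
G1 X90.5558 Y28.8201
G1 X63.6090 Y17.2633
G1 X37.7724 Y31.1256
G1 X32.5016 Y59.9684
G1 X51.7655 Y82.0725
G1 X81.0581 Y80.7931
M5
G0 X151.7298 Y21.5364
M3 S822
G1 X204.8022 Y84.2906 F896
G1 X155.1688 Y72.4766
G1 X11.4706 Y62.4114
M5

1 u = 1 mm; y_m = 95.5764 − y.

[1] `<line>` line segment, #ff0000→engrave S262 F3280: (38.1878,37.7804) → (145.7775,22.0485)

[2] `<path>` cubic bezier, #ff0000→engrave S262 F3280: (225.8423,21.1645) → (196.8301,31.8679) → (128.1531,35.5009) → (55.7769,37.6155) → (15.6669,43.7639)

[3] `<path>` regular polygon, #ff0000→engrave S262 F3280: (81.0581,80.7931) → (98.3214,57.0935) → (90.5558,28.8201) → (63.6090,17.2633) → (37.7724,31.1256) → (32.5016,59.9684) → (51.7655,82.0725) → (81.0581,80.7931) (closed)

[4] `<path>` open polyline, #ff8800→cut S822 F896: (151.7298,21.5364) → (204.8022,84.2906) → (155.1688,72.4766) → (11.4706,62.4114)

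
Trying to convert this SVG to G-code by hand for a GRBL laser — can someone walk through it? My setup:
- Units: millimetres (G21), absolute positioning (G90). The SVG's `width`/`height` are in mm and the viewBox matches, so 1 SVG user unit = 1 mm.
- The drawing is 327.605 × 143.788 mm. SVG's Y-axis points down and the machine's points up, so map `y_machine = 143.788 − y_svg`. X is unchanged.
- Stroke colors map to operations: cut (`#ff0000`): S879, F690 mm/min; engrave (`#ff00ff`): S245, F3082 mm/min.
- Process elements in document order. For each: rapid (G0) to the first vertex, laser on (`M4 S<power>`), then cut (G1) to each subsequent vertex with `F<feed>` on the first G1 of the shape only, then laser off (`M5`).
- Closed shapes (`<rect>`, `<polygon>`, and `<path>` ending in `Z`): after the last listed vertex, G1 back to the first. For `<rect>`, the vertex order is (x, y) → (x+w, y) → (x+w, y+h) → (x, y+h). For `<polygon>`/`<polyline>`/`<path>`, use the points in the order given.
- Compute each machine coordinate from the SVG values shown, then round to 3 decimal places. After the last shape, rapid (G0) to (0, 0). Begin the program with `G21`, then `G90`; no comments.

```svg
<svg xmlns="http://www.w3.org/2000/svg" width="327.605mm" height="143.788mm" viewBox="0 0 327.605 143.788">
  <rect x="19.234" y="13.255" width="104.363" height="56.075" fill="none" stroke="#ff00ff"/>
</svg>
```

G21
G90
G0 X19.234 Y130.533
M4 S245
G1 X123.597 Y130.533 F3082
G1 X123.597 Y74.458
G1 X19.234 Y74.458
G1 X19.234 Y130.533
M5
G0 X0.000 Y0.000

1 u = 1 mm; y_m = 143.788 − y.

[1] `<rect>` rectangle, #ff00ff→engrave S245 F3082: (19.234,130.533) → (123.597,130.533) → (123.597,74.458) → (19.234,74.458) → (19.234,130.533) (closed)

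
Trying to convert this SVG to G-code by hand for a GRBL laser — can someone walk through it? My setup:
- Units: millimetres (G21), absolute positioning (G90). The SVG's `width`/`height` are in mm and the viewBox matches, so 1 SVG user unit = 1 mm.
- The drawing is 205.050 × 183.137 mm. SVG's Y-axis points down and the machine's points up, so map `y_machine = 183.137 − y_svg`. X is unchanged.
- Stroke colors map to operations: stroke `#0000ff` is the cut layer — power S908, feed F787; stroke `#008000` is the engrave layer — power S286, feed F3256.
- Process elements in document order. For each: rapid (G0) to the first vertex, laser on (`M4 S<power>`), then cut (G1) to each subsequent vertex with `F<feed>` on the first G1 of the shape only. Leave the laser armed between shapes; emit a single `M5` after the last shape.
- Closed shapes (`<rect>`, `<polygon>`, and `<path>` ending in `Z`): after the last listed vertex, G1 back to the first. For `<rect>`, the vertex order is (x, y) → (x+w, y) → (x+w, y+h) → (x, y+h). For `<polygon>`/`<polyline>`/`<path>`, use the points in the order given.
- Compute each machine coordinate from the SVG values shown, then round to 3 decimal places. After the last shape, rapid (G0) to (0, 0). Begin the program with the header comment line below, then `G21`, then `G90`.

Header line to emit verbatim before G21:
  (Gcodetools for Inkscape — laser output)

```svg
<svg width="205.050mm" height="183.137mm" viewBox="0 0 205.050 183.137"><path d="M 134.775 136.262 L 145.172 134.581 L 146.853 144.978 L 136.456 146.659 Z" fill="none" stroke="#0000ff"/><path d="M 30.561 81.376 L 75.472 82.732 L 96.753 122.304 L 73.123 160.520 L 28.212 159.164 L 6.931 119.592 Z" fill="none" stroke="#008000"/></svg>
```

(Gcodetools for Inkscape — laser output)
G21
G90
G0 X134.775 Y46.875
M4 S908
G1 X145.172 Y48.556 F787
G1 X146.853 Y38.159
G1 X136.456 Y36.478
G1 X134.775 Y46.875
G0 X30.561 Y101.761
M4 S286
G1 X75.472 Y100.405 F3256
G1 X96.753 Y60.833
G1 X73.123 Y22.617
G1 X28.212 Y23.973
G1 X6.931 Y63.545
G1 X30.561 Y101.761
M5
G0 X0.000 Y0.000

viewBox `0 0 205.050 183.137` with mm width/height → 1 unit = 1 mm. Flip: y_m = 183.137 − y_svg.

**Shape 1** — `<path>` regular polygon, stroke `#0000ff` → cut (S908, F787). Machine vertices: (134.775,46.875) → (145.172,48.556) → (146.853,38.159) → (136.456,36.478) → (134.775,46.875). Closed: final G1 returns to the first vertex.

**Shape 2** — `<path>` regular polygon, stroke `#008000` → engrave (S286, F3256). Machine vertices: (30.561,101.761) → (75.472,100.405) → (96.753,60.833) → (73.123,22.617) → (28.212,23.973) → (6.931,63.545) → (30.561,101.761). Closed: final G1 returns to the first vertex.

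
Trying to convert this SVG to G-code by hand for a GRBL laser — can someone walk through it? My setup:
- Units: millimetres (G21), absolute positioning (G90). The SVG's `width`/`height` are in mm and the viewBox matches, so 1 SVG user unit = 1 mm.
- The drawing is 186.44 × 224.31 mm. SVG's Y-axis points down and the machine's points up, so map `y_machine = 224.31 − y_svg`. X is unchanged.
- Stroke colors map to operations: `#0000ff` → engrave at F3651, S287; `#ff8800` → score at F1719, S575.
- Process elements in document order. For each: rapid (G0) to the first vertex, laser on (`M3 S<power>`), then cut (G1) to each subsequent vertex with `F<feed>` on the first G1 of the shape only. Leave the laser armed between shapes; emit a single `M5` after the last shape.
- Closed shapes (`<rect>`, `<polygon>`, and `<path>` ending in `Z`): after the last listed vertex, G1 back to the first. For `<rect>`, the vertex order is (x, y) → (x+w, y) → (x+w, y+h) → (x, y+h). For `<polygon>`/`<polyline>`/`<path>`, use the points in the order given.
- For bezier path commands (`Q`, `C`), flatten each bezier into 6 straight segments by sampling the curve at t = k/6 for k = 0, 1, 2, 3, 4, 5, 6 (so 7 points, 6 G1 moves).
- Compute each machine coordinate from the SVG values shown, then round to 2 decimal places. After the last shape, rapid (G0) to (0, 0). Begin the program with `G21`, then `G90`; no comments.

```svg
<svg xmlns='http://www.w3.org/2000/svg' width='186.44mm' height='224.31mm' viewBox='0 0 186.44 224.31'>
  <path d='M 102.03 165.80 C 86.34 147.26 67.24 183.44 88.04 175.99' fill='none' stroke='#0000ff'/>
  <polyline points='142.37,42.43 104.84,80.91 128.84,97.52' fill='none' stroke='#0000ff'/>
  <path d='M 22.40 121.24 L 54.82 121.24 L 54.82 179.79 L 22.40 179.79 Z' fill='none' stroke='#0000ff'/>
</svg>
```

G21
G90
G0 X102.03 Y58.51
M3 S287
G1 X94.10 Y63.68 F3651
G1 X86.81 Y62.45
G1 X81.35 Y57.57
G1 X78.94 Y51.77
G1 X80.76 Y47.78
G1 X88.04 Y48.32
G0 X142.37 Y181.88
M3 S287
G1 X104.84 Y143.40 F3651
G1 X128.84 Y126.79
G0 X22.40 Y103.07
M3 S287
G1 X54.82 Y103.07 F3651
G1 X54.82 Y44.52
G1 X22.40 Y44.52
G1 X22.40 Y103.07
M5
G0 X0.00 Y0.00

viewBox `0 0 186.44 224.31` with mm width/height → 1 unit = 1 mm. Flip: y_m = 224.31 − y_svg.

**Shape 1** — `<path>` cubic bezier, stroke `#0000ff` → engrave (S287, F3651). Control points (SVG): P0=(102.03,165.80), P1=(86.34,147.26), P2=(67.24,183.44), P3=(88.04,175.99); sampled at t=k/6. Machine vertices: (102.03,58.51) → (94.10,63.68) → (86.81,62.45) → (81.35,57.57) → (78.94,51.77) → (80.76,47.78) → (88.04,48.32). Open path.

**Shape 2** — `<polyline>` open polyline, stroke `#0000ff` → engrave (S287, F3651). Machine vertices: (142.37,181.88) → (104.84,143.40) → (128.84,126.79). Open path.

**Shape 3** — `<path>` rectangle, stroke `#0000ff` → engrave (S287, F3651). Machine vertices: (22.40,103.07) → (54.82,103.07) → (54.82,44.52) → (22.40,44.52) → (22.40,103.07). Closed: final G1 returns to the first vertex.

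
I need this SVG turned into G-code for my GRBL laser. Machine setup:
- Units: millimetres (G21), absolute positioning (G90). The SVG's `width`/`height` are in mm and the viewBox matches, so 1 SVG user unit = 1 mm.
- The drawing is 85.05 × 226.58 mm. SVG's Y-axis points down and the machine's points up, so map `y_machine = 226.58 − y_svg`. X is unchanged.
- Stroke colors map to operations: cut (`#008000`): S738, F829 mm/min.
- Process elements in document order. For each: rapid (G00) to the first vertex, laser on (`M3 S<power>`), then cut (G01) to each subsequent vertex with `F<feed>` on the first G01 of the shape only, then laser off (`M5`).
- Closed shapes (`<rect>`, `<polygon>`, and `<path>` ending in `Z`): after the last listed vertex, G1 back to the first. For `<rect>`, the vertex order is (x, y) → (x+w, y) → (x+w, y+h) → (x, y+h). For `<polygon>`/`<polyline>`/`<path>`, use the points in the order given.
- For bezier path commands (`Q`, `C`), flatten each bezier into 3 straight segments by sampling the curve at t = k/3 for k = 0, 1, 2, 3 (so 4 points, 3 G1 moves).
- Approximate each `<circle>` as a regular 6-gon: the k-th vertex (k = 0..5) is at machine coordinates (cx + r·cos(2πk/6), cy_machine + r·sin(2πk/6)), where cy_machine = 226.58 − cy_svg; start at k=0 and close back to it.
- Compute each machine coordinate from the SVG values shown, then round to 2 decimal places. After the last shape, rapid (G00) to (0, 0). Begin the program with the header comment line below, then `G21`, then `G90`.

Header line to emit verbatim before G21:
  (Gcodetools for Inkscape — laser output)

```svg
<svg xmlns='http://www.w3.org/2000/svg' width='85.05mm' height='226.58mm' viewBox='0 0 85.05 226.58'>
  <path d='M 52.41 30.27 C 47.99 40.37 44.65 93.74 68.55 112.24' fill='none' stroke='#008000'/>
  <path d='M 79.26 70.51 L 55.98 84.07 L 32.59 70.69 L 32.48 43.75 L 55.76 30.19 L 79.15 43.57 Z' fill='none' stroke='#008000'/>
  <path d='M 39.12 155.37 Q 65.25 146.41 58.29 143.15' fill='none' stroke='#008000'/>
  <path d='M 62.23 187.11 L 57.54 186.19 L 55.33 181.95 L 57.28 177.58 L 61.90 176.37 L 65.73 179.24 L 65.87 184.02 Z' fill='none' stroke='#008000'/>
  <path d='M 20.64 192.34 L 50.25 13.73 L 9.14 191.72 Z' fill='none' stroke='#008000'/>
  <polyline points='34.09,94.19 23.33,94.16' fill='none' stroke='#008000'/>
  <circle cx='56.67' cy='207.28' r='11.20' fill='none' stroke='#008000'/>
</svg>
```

Since the viewBox matches the mm dimensions, user units are millimetres directly. The only transform is the Y-flip y_m = 226.58 − y_svg.

Shape 1 is a cubic bezier drawn with `<path>`. Its stroke #008000 means cut at S738, F829. After flipping Y the toolpath is (52.41,196.31) → (49.32,174.68) → (52.76,141.57) → (68.55,114.34).

Shape 2 is a regular polygon drawn with `<path>`. Its stroke #008000 means cut at S738, F829. After flipping Y the toolpath is (79.26,156.07) → (55.98,142.51) → (32.59,155.89) → (32.48,182.83) → (55.76,196.39) → (79.15,183.01) → (79.26,156.07), returning to the start.

Shape 3 is a quadratic bezier drawn with `<path>`. Its stroke #008000 means cut at S738, F829. After flipping Y the toolpath is (39.12,71.21) → (52.86,76.55) → (59.25,80.62) → (58.29,83.43).

Shape 4 is a regular polygon drawn with `<path>`. Its stroke #008000 means cut at S738, F829. After flipping Y the toolpath is (62.23,39.47) → (57.54,40.39) → (55.33,44.63) → (57.28,49.00) → (61.90,50.21) → (65.73,47.34) → (65.87,42.56) → (62.23,39.47), returning to the start.

Shape 5 is a closed polygon drawn with `<path>`. Its stroke #008000 means cut at S738, F829. After flipping Y the toolpath is (20.64,34.24) → (50.25,212.85) → (9.14,34.86) → (20.64,34.24), returning to the start.

Shape 6 is a line segment drawn with `<polyline>`. Its stroke #008000 means cut at S738, F829. After flipping Y the toolpath is (34.09,132.39) → (23.33,132.42).

Shape 7 is a circle drawn with `<circle>`. Its stroke #008000 means cut at S738, F829. After flipping Y the toolpath is (67.87,19.30) → (62.27,29.00) → (51.07,29.00) → (45.47,19.30) → (51.07,9.60) → (62.27,9.60) → (67.87,19.30), returning to the start.

(Gcodetools for Inkscape — laser output)
G21
G90
G00 X52.41 Y196.31
M3 S738
G01 X49.32 Y174.68 F829
G01 X52.76 Y141.57
G01 X68.55 Y114.34
M5
G00 X79.26 Y156.07
M3 S738
G01 X55.98 Y142.51 F829
G01 X32.59 Y155.89
G01 X32.48 Y182.83
G01 X55.76 Y196.39
G01 X79.15 Y183.01
G01 X79.26 Y156.07
M5
G00 X39.12 Y71.21
M3 S738
G01 X52.86 Y76.55 F829
G01 X59.25 Y80.62
G01 X58.29 Y83.43
M5
G00 X62.23 Y39.47
M3 S738
G01 X57.54 Y40.39 F829
G01 X55.33 Y44.63
G01 X57.28 Y49.00
G01 X61.90 Y50.21
G01 X65.73 Y47.34
G01 X65.87 Y42.56
G01 X62.23 Y39.47
M5
G00 X20.64 Y34.24
M3 S738
G01 X50.25 Y212.85 F829
G01 X9.14 Y34.86
G01 X20.64 Y34.24
M5
G00 X34.09 Y132.39
M3 S738
G01 X23.33 Y132.42 F829
M5
G00 X67.87 Y19.30
M3 S738
G01 X62.27 Y29.00 F829
G01 X51.07 Y29.00
G01 X45.47 Y19.30
G01 X51.07 Y9.60
G01 X62.27 Y9.60
G01 X67.87 Y19.30
M5
G00 X0.00 Y0.00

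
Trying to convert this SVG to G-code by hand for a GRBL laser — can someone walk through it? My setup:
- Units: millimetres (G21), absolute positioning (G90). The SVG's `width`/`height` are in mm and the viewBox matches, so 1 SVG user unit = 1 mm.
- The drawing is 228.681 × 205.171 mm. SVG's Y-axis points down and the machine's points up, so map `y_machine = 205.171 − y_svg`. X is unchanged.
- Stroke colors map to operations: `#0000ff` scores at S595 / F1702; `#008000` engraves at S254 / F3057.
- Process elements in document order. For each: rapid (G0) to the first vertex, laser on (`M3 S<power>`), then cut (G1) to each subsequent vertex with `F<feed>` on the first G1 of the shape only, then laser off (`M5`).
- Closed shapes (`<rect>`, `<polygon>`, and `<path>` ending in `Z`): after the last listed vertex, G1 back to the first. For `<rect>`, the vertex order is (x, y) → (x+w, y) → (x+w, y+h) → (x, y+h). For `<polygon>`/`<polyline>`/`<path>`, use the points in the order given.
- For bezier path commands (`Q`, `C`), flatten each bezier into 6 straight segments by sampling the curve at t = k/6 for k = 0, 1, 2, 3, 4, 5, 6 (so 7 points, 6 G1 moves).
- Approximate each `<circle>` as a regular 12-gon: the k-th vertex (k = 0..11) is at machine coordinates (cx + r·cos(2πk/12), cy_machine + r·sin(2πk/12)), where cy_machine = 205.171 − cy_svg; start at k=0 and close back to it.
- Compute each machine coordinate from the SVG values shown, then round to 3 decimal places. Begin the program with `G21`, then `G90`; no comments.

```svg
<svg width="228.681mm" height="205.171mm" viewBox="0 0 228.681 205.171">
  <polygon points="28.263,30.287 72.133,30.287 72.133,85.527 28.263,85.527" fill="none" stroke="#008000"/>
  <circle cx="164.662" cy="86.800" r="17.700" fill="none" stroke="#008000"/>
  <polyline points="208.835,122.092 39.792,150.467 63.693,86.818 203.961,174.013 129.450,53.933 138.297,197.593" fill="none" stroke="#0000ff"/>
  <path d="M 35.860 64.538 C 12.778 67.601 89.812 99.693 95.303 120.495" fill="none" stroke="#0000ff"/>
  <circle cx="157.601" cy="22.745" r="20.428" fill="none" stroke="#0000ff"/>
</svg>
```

1 u = 1 mm; y_m = 205.171 − y.

[1] `<polygon>` rectangle, #008000→engrave S254 F3057: (28.263,174.884) → (72.133,174.884) → (72.133,119.644) → (28.263,119.644) → (28.263,174.884) (closed)

[2] `<circle>` circle, #008000→engrave S254 F3057: (182.362,118.371) → (179.991,127.221) → (173.512,133.700) → (164.662,136.071) → (155.812,133.700) → (149.333,127.221) → (146.962,118.371) → (149.333,109.521) → (155.812,103.042) → (164.662,100.671) → (173.512,103.042) → (179.991,109.521) → (182.362,118.371) (closed)

[3] `<polyline>` open polyline, #0000ff→score S595 F1702: (208.835,83.079) → (39.792,54.704) → (63.693,118.353) → (203.961,31.158) → (129.450,151.238) → (138.297,7.578)

[4] `<path>` cubic bezier, #0000ff→score S595 F1702: (35.860,140.633) → (31.867,136.869) → (39.792,129.387) → (54.867,119.307) → (72.322,107.748) → (87.390,95.831) → (95.303,84.676)

[5] `<circle>` circle, #0000ff→score S595 F1702: (178.029,182.426) → (175.292,192.640) → (167.815,200.117) → (157.601,202.854) → (147.387,200.117) → (139.910,192.640) → (137.173,182.426) → (139.910,172.212) → (147.387,164.735) → (157.601,161.998) → (167.815,164.735) → (175.292,172.212) → (178.029,182.426) (closed)

G21
G90
G0 X28.263 Y174.884
M3 S254
G1 X72.133 Y174.884 F3057
G1 X72.133 Y119.644
G1 X28.263 Y119.644
G1 X28.263 Y174.884
M5
G0 X182.362 Y118.371
M3 S254
G1 X179.991 Y127.221 F3057
G1 X173.512 Y133.700
G1 X164.662 Y136.071
G1 X155.812 Y133.700
G1 X149.333 Y127.221
G1 X146.962 Y118.371
G1 X149.333 Y109.521
G1 X155.812 Y103.042
G1 X164.662 Y100.671
G1 X173.512 Y103.042
G1 X179.991 Y109.521
G1 X182.362 Y118.371
M5
G0 X208.835 Y83.079
M3 S595
G1 X39.792 Y54.704 F1702
G1 X63.693 Y118.353
G1 X203.961 Y31.158
G1 X129.450 Y151.238
G1 X138.297 Y7.578
M5
G0 X35.860 Y140.633
M3 S595
G1 X31.867 Y136.869 F1702
G1 X39.792 Y129.387
G1 X54.867 Y119.307
G1 X72.322 Y107.748
G1 X87.390 Y95.831
G1 X95.303 Y84.676
M5
G0 X178.029 Y182.426
M3 S595
G1 X175.292 Y192.640 F1702
G1 X167.815 Y200.117
G1 X157.601 Y202.854
G1 X147.387 Y200.117
G1 X139.910 Y192.640
G1 X137.173 Y182.426
G1 X139.910 Y172.212
G1 X147.387 Y164.735
G1 X157.601 Y161.998
G1 X167.815 Y164.735
G1 X175.292 Y172.212
G1 X178.029 Y182.426
M5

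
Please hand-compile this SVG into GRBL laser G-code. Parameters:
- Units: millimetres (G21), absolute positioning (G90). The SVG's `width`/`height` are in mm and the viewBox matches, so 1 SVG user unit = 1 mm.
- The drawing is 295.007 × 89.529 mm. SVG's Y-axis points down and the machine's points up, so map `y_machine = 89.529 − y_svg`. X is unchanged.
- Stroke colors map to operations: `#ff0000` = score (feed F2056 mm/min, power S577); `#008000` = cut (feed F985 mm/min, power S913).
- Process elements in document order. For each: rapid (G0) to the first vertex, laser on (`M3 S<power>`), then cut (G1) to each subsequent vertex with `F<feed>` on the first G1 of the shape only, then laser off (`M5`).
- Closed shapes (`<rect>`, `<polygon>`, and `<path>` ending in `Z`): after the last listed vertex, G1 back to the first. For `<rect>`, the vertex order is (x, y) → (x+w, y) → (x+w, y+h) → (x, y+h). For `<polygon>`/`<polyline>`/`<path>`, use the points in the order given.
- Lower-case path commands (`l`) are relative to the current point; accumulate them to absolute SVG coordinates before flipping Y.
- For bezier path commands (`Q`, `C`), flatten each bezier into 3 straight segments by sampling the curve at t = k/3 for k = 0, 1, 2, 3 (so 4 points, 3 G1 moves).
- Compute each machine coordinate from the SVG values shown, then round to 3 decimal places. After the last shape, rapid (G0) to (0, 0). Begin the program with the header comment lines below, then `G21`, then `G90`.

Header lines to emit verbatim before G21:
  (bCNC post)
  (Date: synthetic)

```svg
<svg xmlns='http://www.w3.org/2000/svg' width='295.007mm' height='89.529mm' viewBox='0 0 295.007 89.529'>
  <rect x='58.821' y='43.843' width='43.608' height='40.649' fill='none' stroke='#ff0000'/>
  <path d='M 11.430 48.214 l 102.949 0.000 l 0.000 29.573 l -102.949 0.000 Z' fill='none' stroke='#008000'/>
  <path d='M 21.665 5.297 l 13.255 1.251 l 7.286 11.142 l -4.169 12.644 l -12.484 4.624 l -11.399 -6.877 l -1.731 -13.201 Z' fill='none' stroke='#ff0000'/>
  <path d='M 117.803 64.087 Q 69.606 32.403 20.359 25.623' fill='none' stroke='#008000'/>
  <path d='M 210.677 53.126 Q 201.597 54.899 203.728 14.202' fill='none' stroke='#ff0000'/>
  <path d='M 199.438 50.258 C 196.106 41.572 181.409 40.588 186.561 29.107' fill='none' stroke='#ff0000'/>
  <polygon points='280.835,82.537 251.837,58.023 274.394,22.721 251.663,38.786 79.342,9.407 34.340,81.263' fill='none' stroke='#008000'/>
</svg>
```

viewBox `0 0 295.007 89.529` with mm width/height → 1 unit = 1 mm. Flip: y_m = 89.529 − y_svg.

**Shape 1** — `<rect>` rectangle, stroke `#ff0000` → score (S577, F2056). Machine vertices: (58.821,45.686) → (102.429,45.686) → (102.429,5.037) → (58.821,5.037) → (58.821,45.686). Closed: final G1 returns to the first vertex.

**Shape 2** — `<path>` rectangle, stroke `#008000` → cut (S913, F985). Machine vertices: (11.430,41.315) → (114.379,41.315) → (114.379,11.742) → (11.430,11.742) → (11.430,41.315). Closed: final G1 returns to the first vertex.

**Shape 3** — `<path>` regular polygon, stroke `#ff0000` → score (S577, F2056). Machine vertices: (21.665,84.232) → (34.920,82.981) → (42.206,71.839) → (38.037,59.195) → (25.553,54.571) → (14.154,61.448) → (12.423,74.649) → (21.665,84.232). Closed: final G1 returns to the first vertex.

**Shape 4** — `<path>` quadratic bezier, stroke `#008000` → cut (S913, F985). Control points (SVG): P0=(117.803,64.087), P1=(69.606,32.403), P2=(20.359,25.623); sampled at t=k/3. Machine vertices: (117.803,25.442) → (85.555,43.798) → (53.074,56.619) → (20.359,63.906). Open path.

**Shape 5** — `<path>` quadratic bezier, stroke `#ff0000` → score (S577, F2056). Control points (SVG): P0=(210.677,53.126), P1=(201.597,54.899), P2=(203.728,14.202); sampled at t=k/3. Machine vertices: (210.677,36.403) → (205.869,39.940) → (203.553,52.915) → (203.728,75.327). Open path.

**Shape 6** — `<path>` cubic bezier, stroke `#ff0000` → score (S577, F2056). Control points (SVG): P0=(199.438,50.258), P1=(196.106,41.572), P2=(181.409,40.588), P3=(186.561,29.107); sampled at t=k/3. Machine vertices: (199.438,39.271) → (193.474,46.064) → (186.869,51.766) → (186.561,60.422). Open path.

**Shape 7** — `<polygon>` closed polygon, stroke `#008000` → cut (S913, F985). Machine vertices: (280.835,6.992) → (251.837,31.506) → (274.394,66.808) → (251.663,50.743) → (79.342,80.122) → (34.340,8.266) → (280.835,6.992). Closed: final G1 returns to the first vertex.

(bCNC post)
(Date: synthetic)
G21
G90
G0 X58.821 Y45.686
M3 S577
G1 X102.429 Y45.686 F2056
G1 X102.429 Y5.037
G1 X58.821 Y5.037
G1 X58.821 Y45.686
M5
G0 X11.430 Y41.315
M3 S913
G1 X114.379 Y41.315 F985
G1 X114.379 Y11.742
G1 X11.430 Y11.742
G1 X11.430 Y41.315
M5
G0 X21.665 Y84.232
M3 S577
G1 X34.920 Y82.981 F2056
G1 X42.206 Y71.839
G1 X38.037 Y59.195
G1 X25.553 Y54.571
G1 X14.154 Y61.448
G1 X12.423 Y74.649
G1 X21.665 Y84.232
M5
G0 X117.803 Y25.442
M3 S913
G1 X85.555 Y43.798 F985
G1 X53.074 Y56.619
G1 X20.359 Y63.906
M5
G0 X210.677 Y36.403
M3 S577
G1 X205.869 Y39.940 F2056
G1 X203.553 Y52.915
G1 X203.728 Y75.327
M5
G0 X199.438 Y39.271
M3 S577
G1 X193.474 Y46.064 F2056
G1 X186.869 Y51.766
G1 X186.561 Y60.422
M5
G0 X280.835 Y6.992
M3 S913
G1 X251.837 Y31.506 F985
G1 X274.394 Y66.808
G1 X251.663 Y50.743
G1 X79.342 Y80.122
G1 X34.340 Y8.266
G1 X280.835 Y6.992
M5
G0 X0.000 Y0.000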